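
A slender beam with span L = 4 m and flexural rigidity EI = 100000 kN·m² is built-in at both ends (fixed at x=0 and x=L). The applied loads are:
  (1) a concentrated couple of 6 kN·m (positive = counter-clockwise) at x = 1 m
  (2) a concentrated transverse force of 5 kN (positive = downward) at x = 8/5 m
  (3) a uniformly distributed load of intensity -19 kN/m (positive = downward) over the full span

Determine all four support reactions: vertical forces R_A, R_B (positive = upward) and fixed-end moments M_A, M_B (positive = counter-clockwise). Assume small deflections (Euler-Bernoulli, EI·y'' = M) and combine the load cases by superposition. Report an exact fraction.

R_A = -13229/400 kN, M_A = -14147/600 kN·m, R_B = -15171/400 kN, M_B = 15173/600 kN·m

Load 1 — applied couple M₀=6 kN·m at a=1 m (b=L-a=3):
  R_A = 6M₀ab/L³ = 6·6·1·3/4³ = 27/16 kN
  M_A = M₀b(2a-b)/L² = 6·3·(2·1-3)/4² = -9/8 kN·m
  R_B = -6M₀ab/L³ = -6·6·1·3/4³ = -27/16 kN
  M_B = M₀a(2b-a)/L² = 6·1·(2·3-1)/4² = 15/8 kN·m
Load 2 — point force P=5 kN at a=8/5 m (b=L-a=12/5):
  R_A = Pb²(3a+b)/L³ = 5·(12/5)²·(3·(8/5)+(12/5))/4³ = 81/25 kN
  M_A = Pab²/L² = 5·(8/5)·(12/5)²/4² = 72/25 kN·m
  R_B = Pa²(a+3b)/L³ = 5·(8/5)²·((8/5)+3·(12/5))/4³ = 44/25 kN
  M_B = -Pa²b/L² = -5·(8/5)²·(12/5)/4² = -48/25 kN·m
Load 3 — uniform load w=-19 kN/m over full span:
  R_A = wL/2 = (-19)·4/2 = -38 kN
  M_A = wL²/12 = (-19)·4²/12 = -76/3 kN·m
  R_B = wL/2 = (-19)·4/2 = -38 kN
  M_B = -wL²/12 = -(-19)·4²/12 = 76/3 kN·m
Superposition: R_A = -13229/400 kN, M_A = -14147/600 kN·m, R_B = -15171/400 kN, M_B = 15173/600 kN·m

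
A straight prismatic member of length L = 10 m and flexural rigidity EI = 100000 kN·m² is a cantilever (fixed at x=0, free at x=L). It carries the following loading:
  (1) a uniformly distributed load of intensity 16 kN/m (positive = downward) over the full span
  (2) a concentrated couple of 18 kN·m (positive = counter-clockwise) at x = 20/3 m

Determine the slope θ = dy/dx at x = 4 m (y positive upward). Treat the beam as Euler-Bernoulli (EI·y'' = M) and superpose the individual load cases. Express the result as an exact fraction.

Load 1 — uniform load w=16 kN/m over full span:
  θ_1 = -wx(x²-3Lx+3L²)/(6EI) = -16·4·(4²-3·10·4+3·10²)/(6·100000) = -196/9375 rad
Load 2 — applied couple M₀=18 kN·m at a=20/3 m (b=L-a=10/3):
  θ_2 = M₀x/EI  [x≤a] = 18·4/100000 = 9/12500 rad
Superposition: θ = Σ θ_i = -757/37500 rad ≈ -0.020187 rad

θ(4) = -757/37500 rad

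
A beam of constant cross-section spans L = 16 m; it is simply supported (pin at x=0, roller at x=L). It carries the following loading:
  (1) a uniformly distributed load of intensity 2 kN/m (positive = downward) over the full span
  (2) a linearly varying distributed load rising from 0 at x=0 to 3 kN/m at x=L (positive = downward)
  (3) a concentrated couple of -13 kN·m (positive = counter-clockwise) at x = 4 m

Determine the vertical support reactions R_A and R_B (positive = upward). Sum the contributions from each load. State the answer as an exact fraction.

R_A = 371/16 kN, R_B = 525/16 kN

Load 1 — uniform load w=2 kN/m over full span:
  R_A = wL/2 = 2·16/2 = 16 kN
  R_B = wL/2 = 2·16/2 = 16 kN
Load 2 — triangular load w₀=3 kN/m (0→w₀ over full span):
  R_A = w₀L/6 = 3·16/6 = 8 kN
  R_B = w₀L/3 = 3·16/3 = 16 kN
Load 3 — applied couple M₀=-13 kN·m at a=4 m (b=L-a=12):
  R_A = M₀/L = (-13)/16 = -13/16 kN
  R_B = -M₀/L = -(-13)/16 = 13/16 kN
Superposition: R_A = 371/16 kN, R_B = 525/16 kN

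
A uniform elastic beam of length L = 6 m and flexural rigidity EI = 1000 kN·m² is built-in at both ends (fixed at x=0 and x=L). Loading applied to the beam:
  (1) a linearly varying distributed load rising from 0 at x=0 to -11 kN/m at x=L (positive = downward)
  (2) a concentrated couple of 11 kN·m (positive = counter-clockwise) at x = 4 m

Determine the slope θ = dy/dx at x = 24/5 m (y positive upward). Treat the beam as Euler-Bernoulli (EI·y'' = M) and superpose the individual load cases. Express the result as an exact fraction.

Load 1 — triangular load w₀=-11 kN/m (0→w₀ over full span):
  θ_1 = -w₀(2x(L-x)(L-2x)(x+2L)+x²(L-x)²)/(120LEI) = -(-11)·(2·(24/5)·(6-(24/5))·(6-2·(24/5))·((24/5)+2·6)+(24/5)²·(6-(24/5))²)/(120·6·1000) = -792/78125 rad
Load 2 — applied couple M₀=11 kN·m at a=4 m (b=L-a=2):
  θ_2 = (R_Ax²/2 - M_Ax - M₀(x-a))/EI  [x>a] with R_A=22/9, M_A=11/3 = ((22/9)·(24/5)²/2 - (11/3)·(24/5) - 11·((24/5)-4))/1000 = 11/6250 rad
Superposition: θ = Σ θ_i = -1309/156250 rad ≈ -0.008378 rad

θ(24/5) = -1309/156250 rad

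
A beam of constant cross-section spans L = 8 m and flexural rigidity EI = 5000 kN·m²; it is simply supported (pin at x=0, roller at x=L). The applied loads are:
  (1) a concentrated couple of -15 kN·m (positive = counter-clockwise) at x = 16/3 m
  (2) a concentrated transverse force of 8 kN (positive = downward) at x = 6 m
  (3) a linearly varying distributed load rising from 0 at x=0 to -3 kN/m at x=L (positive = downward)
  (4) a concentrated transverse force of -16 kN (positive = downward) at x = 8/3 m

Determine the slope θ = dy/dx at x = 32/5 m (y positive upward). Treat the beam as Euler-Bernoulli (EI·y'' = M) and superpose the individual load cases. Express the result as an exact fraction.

θ(32/5) = -738199/63281250 rad

Load 1 — applied couple M₀=-15 kN·m at a=16/3 m (b=L-a=8/3):
  θ_1 = (M₀x²/(2L)-M₀(x-a)+C₁)/EI  [x>a] with C₁=M₀(3b²-L²)/(6L)=40/3 = ((-15)·(32/5)²/(2·8)-(-15)·((32/5)-(16/3))+(40/3))/5000 = -17/9375 rad
Load 2 — point force P=8 kN at a=6 m (b=L-a=2):
  θ_2 = -Pa(2L²-6Lx+3x²+a²)/(6LEI)  [x>a] = -8·6·(2·8²-6·8·(32/5)+3·(32/5)²+6²)/(6·8·5000) = 127/31250 rad
Load 3 — triangular load w₀=-3 kN/m (0→w₀ over full span):
  θ_3 = -w₀(7L⁴-30L²x²+15x⁴)/(360LEI) = -(-3)·(7·8⁴-30·8²·(32/5)²+15·(32/5)⁴)/(360·8·5000) = -6056/1171875 rad
Load 4 — point force P=-16 kN at a=8/3 m (b=L-a=16/3):
  θ_4 = -Pa(2L²-6Lx+3x²+a²)/(6LEI)  [x>a] = -(-16)·(8/3)·(2·8²-6·8·(32/5)+3·(32/5)²+(8/3)²)/(6·8·5000) = -11072/1265625 rad
Superposition: θ = Σ θ_i = -738199/63281250 rad ≈ -0.011665 rad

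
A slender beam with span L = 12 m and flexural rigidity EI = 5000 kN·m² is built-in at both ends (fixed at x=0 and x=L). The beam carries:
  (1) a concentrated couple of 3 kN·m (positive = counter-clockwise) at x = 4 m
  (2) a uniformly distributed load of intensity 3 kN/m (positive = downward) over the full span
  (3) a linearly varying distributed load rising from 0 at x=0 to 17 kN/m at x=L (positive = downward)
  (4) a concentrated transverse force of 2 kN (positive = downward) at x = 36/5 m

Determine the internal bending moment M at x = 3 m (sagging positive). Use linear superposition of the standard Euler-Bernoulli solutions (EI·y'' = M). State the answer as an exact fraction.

Load 1 — applied couple M₀=3 kN·m at a=4 m (b=L-a=8):
  M_1 = R_Ax - M_A  [x≤a] with R_A=1/3, M_A=0 = (1/3)·3 - 0 = 1 kN·m
Load 2 — uniform load w=3 kN/m over full span:
  M_2 = wLx/2 - wL²/12 - wx²/2 = 3·12·3/2 - 3·12²/12 - 3·3²/2 = 9/2 kN·m
Load 3 — triangular load w₀=17 kN/m (0→w₀ over full span):
  M_3 = 3w₀Lx/20 - w₀L²/30 - w₀x³/(6L) = 3·17·12·3/20 - 17·12²/30 - 17·3³/(6·12) = 153/40 kN·m
Load 4 — point force P=2 kN at a=36/5 m (b=L-a=24/5):
  M_4 = Pb²(3a+b)x/L³ - Pab²/L²  [x≤a] = 2·(24/5)²·(3·(36/5)+(24/5))·3/12³ - 2·(36/5)·(24/5)²/12² = -24/125 kN·m
Superposition: M = Σ M_i = 9133/1000 kN·m ≈ 9.133000 kN·m

M(3) = 9133/1000 kN·m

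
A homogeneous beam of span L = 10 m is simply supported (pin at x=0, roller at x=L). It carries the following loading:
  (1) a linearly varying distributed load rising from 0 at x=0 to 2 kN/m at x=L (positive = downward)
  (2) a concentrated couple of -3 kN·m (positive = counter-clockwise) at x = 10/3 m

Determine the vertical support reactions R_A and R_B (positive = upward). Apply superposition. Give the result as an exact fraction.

R_A = 91/30 kN, R_B = 209/30 kN

Load 1 — triangular load w₀=2 kN/m (0→w₀ over full span):
  R_A = w₀L/6 = 2·10/6 = 10/3 kN
  R_B = w₀L/3 = 2·10/3 = 20/3 kN
Load 2 — applied couple M₀=-3 kN·m at a=10/3 m (b=L-a=20/3):
  R_A = M₀/L = (-3)/10 = -3/10 kN
  R_B = -M₀/L = -(-3)/10 = 3/10 kN
Superposition: R_A = 91/30 kN, R_B = 209/30 kN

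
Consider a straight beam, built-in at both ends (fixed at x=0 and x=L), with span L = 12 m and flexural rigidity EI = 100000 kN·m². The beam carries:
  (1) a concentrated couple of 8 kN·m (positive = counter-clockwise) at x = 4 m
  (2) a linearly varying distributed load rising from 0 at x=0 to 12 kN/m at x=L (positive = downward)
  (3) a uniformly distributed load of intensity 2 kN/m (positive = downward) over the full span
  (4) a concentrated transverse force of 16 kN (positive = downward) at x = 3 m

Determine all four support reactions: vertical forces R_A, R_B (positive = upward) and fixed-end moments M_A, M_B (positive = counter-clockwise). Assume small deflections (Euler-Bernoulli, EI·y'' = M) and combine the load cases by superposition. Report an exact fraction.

Load 1 — applied couple M₀=8 kN·m at a=4 m (b=L-a=8):
  R_A = 6M₀ab/L³ = 6·8·4·8/12³ = 8/9 kN
  M_A = M₀b(2a-b)/L² = 8·8·(2·4-8)/12² = 0 kN·m
  R_B = -6M₀ab/L³ = -6·8·4·8/12³ = -8/9 kN
  M_B = M₀a(2b-a)/L² = 8·4·(2·8-4)/12² = 8/3 kN·m
Load 2 — triangular load w₀=12 kN/m (0→w₀ over full span):
  R_A = 3w₀L/20 = 3·12·12/20 = 108/5 kN
  M_A = w₀L²/30 = 12·12²/30 = 288/5 kN·m
  R_B = 7w₀L/20 = 7·12·12/20 = 252/5 kN
  M_B = -w₀L²/20 = -12·12²/20 = -432/5 kN·m
Load 3 — uniform load w=2 kN/m over full span:
  R_A = wL/2 = 2·12/2 = 12 kN
  M_A = wL²/12 = 2·12²/12 = 24 kN·m
  R_B = wL/2 = 2·12/2 = 12 kN
  M_B = -wL²/12 = -2·12²/12 = -24 kN·m
Load 4 — point force P=16 kN at a=3 m (b=L-a=9):
  R_A = Pb²(3a+b)/L³ = 16·9²·(3·3+9)/12³ = 27/2 kN
  M_A = Pab²/L² = 16·3·9²/12² = 27 kN·m
  R_B = Pa²(a+3b)/L³ = 16·3²·(3+3·9)/12³ = 5/2 kN
  M_B = -Pa²b/L² = -16·3²·9/12² = -9 kN·m
Superposition: R_A = 4319/90 kN, M_A = 543/5 kN·m, R_B = 5761/90 kN, M_B = -1751/15 kN·m

R_A = 4319/90 kN, M_A = 543/5 kN·m, R_B = 5761/90 kN, M_B = -1751/15 kN·m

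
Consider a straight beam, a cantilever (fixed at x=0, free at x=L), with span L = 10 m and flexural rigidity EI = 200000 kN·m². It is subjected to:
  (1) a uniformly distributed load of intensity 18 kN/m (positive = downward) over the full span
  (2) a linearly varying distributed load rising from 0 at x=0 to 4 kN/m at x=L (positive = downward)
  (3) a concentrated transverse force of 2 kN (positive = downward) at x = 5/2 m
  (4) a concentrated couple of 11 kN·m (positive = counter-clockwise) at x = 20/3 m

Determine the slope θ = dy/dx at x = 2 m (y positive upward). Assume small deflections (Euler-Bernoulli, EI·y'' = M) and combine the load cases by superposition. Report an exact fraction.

Load 1 — uniform load w=18 kN/m over full span:
  θ_1 = -wx(x²-3Lx+3L²)/(6EI) = -18·2·(2²-3·10·2+3·10²)/(6·200000) = -183/25000 rad
Load 2 — triangular load w₀=4 kN/m (0→w₀ over full span):
  θ_2 = (w₀Lx²/4-w₀L²x/3-w₀x⁴/(24L))/EI = (4·10·2²/4-4·10²·2/3-4·2⁴/(24·10))/200000 = -851/750000 rad
Load 3 — point force P=2 kN at a=5/2 m (b=L-a=15/2):
  θ_3 = -Px(2a-x)/(2EI)  [x≤a] = -2·2·(2·(5/2)-2)/(2·200000) = -3/100000 rad
Load 4 — applied couple M₀=11 kN·m at a=20/3 m (b=L-a=10/3):
  θ_4 = M₀x/EI  [x≤a] = 11·2/200000 = 11/100000 rad
Superposition: θ = Σ θ_i = -6281/750000 rad ≈ -0.008375 rad

θ(2) = -6281/750000 rad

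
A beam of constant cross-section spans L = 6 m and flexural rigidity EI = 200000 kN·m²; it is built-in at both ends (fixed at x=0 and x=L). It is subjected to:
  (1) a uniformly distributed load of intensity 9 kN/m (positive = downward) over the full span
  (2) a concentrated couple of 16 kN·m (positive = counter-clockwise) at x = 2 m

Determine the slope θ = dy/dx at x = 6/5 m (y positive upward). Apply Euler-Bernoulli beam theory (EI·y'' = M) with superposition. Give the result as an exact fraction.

θ(6/5) = -203/3125000 rad

Load 1 — uniform load w=9 kN/m over full span:
  θ_1 = -wx(L-x)(L-2x)/(12EI) = -9·(6/5)·(6-(6/5))·(6-2·(6/5))/(12·200000) = -243/3125000 rad
Load 2 — applied couple M₀=16 kN·m at a=2 m (b=L-a=4):
  θ_2 = (R_Ax²/2 - M_Ax)/EI  [x≤a] with R_A=32/9, M_A=0 = ((32/9)·(6/5)²/2 - 0·(6/5))/200000 = 1/78125 rad
Superposition: θ = Σ θ_i = -203/3125000 rad ≈ -0.000065 rad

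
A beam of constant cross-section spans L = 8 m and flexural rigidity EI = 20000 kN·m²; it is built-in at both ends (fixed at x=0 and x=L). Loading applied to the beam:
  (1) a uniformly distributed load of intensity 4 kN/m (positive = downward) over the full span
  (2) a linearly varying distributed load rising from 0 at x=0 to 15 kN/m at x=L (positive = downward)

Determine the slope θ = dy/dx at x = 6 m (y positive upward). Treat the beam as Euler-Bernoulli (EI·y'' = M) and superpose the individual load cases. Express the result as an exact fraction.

θ(6) = 187/80000 rad

Load 1 — uniform load w=4 kN/m over full span:
  θ_1 = -wx(L-x)(L-2x)/(12EI) = -4·6·(8-6)·(8-2·6)/(12·20000) = 1/1250 rad
Load 2 — triangular load w₀=15 kN/m (0→w₀ over full span):
  θ_2 = -w₀(2x(L-x)(L-2x)(x+2L)+x²(L-x)²)/(120LEI) = -15·(2·6·(8-6)·(8-2·6)·(6+2·8)+6²·(8-6)²)/(120·8·20000) = 123/80000 rad
Superposition: θ = Σ θ_i = 187/80000 rad ≈ 0.002338 rad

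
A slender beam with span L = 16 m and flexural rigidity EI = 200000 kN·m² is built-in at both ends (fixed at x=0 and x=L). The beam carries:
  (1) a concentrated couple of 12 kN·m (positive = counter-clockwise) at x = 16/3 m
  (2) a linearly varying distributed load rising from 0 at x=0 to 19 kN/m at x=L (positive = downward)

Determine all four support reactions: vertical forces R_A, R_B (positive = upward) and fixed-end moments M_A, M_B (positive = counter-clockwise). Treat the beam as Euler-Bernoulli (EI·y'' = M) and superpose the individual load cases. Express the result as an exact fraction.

R_A = 233/5 kN, M_A = 2432/15 kN·m, R_B = 527/5 kN, M_B = -1196/5 kN·m

Load 1 — applied couple M₀=12 kN·m at a=16/3 m (b=L-a=32/3):
  R_A = 6M₀ab/L³ = 6·12·(16/3)·(32/3)/16³ = 1 kN
  M_A = M₀b(2a-b)/L² = 12·(32/3)·(2·(16/3)-(32/3))/16² = 0 kN·m
  R_B = -6M₀ab/L³ = -6·12·(16/3)·(32/3)/16³ = -1 kN
  M_B = M₀a(2b-a)/L² = 12·(16/3)·(2·(32/3)-(16/3))/16² = 4 kN·m
Load 2 — triangular load w₀=19 kN/m (0→w₀ over full span):
  R_A = 3w₀L/20 = 3·19·16/20 = 228/5 kN
  M_A = w₀L²/30 = 19·16²/30 = 2432/15 kN·m
  R_B = 7w₀L/20 = 7·19·16/20 = 532/5 kN
  M_B = -w₀L²/20 = -19·16²/20 = -1216/5 kN·m
Superposition: R_A = 233/5 kN, M_A = 2432/15 kN·m, R_B = 527/5 kN, M_B = -1196/5 kN·m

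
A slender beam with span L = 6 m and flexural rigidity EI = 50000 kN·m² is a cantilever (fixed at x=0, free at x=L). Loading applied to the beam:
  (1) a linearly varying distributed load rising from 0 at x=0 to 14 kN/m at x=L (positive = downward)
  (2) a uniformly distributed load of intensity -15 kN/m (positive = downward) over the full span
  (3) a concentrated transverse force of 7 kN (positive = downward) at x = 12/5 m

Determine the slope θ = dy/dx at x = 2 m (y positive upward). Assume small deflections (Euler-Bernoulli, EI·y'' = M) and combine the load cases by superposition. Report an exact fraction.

Load 1 — triangular load w₀=14 kN/m (0→w₀ over full span):
  θ_1 = (w₀Lx²/4-w₀L²x/3-w₀x⁴/(24L))/EI = (14·6·2²/4-14·6²·2/3-14·2⁴/(24·6))/50000 = -1141/225000 rad
Load 2 — uniform load w=-15 kN/m over full span:
  θ_2 = -wx(x²-3Lx+3L²)/(6EI) = -(-15)·2·(2²-3·6·2+3·6²)/(6·50000) = 19/2500 rad
Load 3 — point force P=7 kN at a=12/5 m (b=L-a=18/5):
  θ_3 = -Px(2a-x)/(2EI)  [x≤a] = -7·2·(2·(12/5)-2)/(2·50000) = -49/125000 rad
Superposition: θ = Σ θ_i = 601/281250 rad ≈ 0.002137 rad

θ(2) = 601/281250 rad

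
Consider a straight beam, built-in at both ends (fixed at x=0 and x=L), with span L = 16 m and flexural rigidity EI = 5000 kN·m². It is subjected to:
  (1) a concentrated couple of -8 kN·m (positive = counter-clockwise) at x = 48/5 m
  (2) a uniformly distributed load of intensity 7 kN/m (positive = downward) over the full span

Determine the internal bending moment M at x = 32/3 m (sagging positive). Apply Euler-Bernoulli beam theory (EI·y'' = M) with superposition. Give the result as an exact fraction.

Load 1 — applied couple M₀=-8 kN·m at a=48/5 m (b=L-a=32/5):
  M_1 = R_Ax - M_A - M₀  [x>a] with R_A=-18/25, M_A=-64/25 = (-18/25)·(32/3) - (-64/25) - (-8) = 72/25 kN·m
Load 2 — uniform load w=7 kN/m over full span:
  M_2 = wLx/2 - wL²/12 - wx²/2 = 7·16·(32/3)/2 - 7·16²/12 - 7·(32/3)²/2 = 448/9 kN·m
Superposition: M = Σ M_i = 11848/225 kN·m ≈ 52.657778 kN·m

M(32/3) = 11848/225 kN·m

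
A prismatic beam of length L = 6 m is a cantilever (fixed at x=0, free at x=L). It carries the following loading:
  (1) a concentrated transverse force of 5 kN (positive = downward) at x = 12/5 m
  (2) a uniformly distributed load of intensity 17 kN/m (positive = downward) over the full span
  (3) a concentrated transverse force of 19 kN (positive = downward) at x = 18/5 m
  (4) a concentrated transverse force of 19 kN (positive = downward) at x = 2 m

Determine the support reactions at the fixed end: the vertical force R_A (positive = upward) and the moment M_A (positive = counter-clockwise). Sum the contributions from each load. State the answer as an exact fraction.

R_A = 145 kN, M_A = 2122/5 kN·m

Load 1 — point force P=5 kN at a=12/5 m (b=L-a=18/5):
  R_A = P = 5 kN
  M_A = Pa = 5·(12/5) = 12 kN·m
Load 2 — uniform load w=17 kN/m over full span:
  R_A = wL = 17·6 = 102 kN
  M_A = wL²/2 = 17·6²/2 = 306 kN·m
Load 3 — point force P=19 kN at a=18/5 m (b=L-a=12/5):
  R_A = P = 19 kN
  M_A = Pa = 19·(18/5) = 342/5 kN·m
Load 4 — point force P=19 kN at a=2 m (b=L-a=4):
  R_A = P = 19 kN
  M_A = Pa = 19·2 = 38 kN·m
Superposition: R_A = 145 kN, M_A = 2122/5 kN·m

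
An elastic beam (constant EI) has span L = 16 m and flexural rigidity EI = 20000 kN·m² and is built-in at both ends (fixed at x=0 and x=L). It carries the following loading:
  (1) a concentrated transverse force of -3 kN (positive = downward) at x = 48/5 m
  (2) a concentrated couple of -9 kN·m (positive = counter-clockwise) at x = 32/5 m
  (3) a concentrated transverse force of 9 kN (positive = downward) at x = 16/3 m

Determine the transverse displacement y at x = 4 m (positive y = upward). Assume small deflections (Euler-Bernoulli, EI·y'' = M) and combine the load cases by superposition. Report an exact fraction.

Load 1 — point force P=-3 kN at a=48/5 m (b=L-a=32/5):
  y_1 = -Pb²x²(3aL-(3a+b)x)/(6L³EI)  [x≤a] = -(-3)·(32/5)²·4²·(3·(48/5)·16-(3·(48/5)+(32/5))·4)/(6·16³·20000) = 4/3125 m
Load 2 — applied couple M₀=-9 kN·m at a=32/5 m (b=L-a=48/5):
  y_2 = (R_Ax³/6 - M_Ax²/2)/EI  [x≤a] with R_A=-81/100, M_A=-27/25 = ((-81/100)·4³/6 - (-27/25)·4²/2)/20000 = 0 m
Load 3 — point force P=9 kN at a=16/3 m (b=L-a=32/3):
  y_3 = -Pb²x²(3aL-(3a+b)x)/(6L³EI)  [x≤a] = -9·(32/3)²·4²·(3·(16/3)·16-(3·(16/3)+(32/3))·4)/(6·16³·20000) = -28/5625 m
Superposition: y = Σ y_i = -104/28125 m ≈ -0.003698 m

y(4) = -104/28125 m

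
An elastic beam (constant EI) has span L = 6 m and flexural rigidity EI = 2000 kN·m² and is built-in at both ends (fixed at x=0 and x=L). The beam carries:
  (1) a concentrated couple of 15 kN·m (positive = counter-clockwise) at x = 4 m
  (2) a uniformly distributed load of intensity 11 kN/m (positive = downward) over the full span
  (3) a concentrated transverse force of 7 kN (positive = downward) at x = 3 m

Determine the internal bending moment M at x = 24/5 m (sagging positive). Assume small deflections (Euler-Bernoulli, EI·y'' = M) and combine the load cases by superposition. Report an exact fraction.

M(24/5) = -637/100 kN·m

Load 1 — applied couple M₀=15 kN·m at a=4 m (b=L-a=2):
  M_1 = R_Ax - M_A - M₀  [x>a] with R_A=10/3, M_A=5 = (10/3)·(24/5) - 5 - 15 = -4 kN·m
Load 2 — uniform load w=11 kN/m over full span:
  M_2 = wLx/2 - wL²/12 - wx²/2 = 11·6·(24/5)/2 - 11·6²/12 - 11·(24/5)²/2 = -33/25 kN·m
Load 3 — point force P=7 kN at a=3 m (b=L-a=3):
  M_3 = Pa²(a+3b)(L-x)/L³ - Pa²b/L²  [x>a] = 7·3²·(3+3·3)·(6-(24/5))/6³ - 7·3²·3/6² = -21/20 kN·m
Superposition: M = Σ M_i = -637/100 kN·m ≈ -6.370000 kN·m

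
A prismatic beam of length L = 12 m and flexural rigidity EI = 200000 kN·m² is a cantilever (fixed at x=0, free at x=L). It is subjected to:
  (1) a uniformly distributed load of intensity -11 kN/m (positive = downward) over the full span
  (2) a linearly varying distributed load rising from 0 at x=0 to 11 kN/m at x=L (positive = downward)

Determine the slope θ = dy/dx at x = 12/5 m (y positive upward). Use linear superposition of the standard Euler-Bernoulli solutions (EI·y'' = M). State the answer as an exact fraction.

θ(12/5) = 36531/15625000 rad

Load 1 — uniform load w=-11 kN/m over full span:
  θ_1 = -wx(x²-3Lx+3L²)/(6EI) = -(-11)·(12/5)·((12/5)²-3·12·(12/5)+3·12²)/(6·200000) = 6039/781250 rad
Load 2 — triangular load w₀=11 kN/m (0→w₀ over full span):
  θ_2 = (w₀Lx²/4-w₀L²x/3-w₀x⁴/(24L))/EI = (11·12·(12/5)²/4-11·12²·(12/5)/3-11·(12/5)⁴/(24·12))/200000 = -84249/15625000 rad
Superposition: θ = Σ θ_i = 36531/15625000 rad ≈ 0.002338 rad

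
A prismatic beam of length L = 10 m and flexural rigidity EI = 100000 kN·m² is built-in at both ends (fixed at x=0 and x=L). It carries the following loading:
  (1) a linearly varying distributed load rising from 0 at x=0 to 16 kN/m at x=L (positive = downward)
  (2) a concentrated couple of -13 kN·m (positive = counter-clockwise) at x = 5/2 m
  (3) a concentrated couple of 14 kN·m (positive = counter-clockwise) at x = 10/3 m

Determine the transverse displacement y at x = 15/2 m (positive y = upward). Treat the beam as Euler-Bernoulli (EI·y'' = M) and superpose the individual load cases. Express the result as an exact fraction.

y(15/2) = -11803/9216000 m

Load 1 — triangular load w₀=16 kN/m (0→w₀ over full span):
  y_1 = -w₀x²(L-x)²(x+2L)/(120LEI) = -16·(15/2)²·(10-(15/2))²·((15/2)+2·10)/(120·10·100000) = -33/25600 m
Load 2 — applied couple M₀=-13 kN·m at a=5/2 m (b=L-a=15/2):
  y_2 = (R_Ax³/6 - M_Ax²/2 - M₀(x-a)²/2)/EI  [x>a] with R_A=-117/80, M_A=39/16 = ((-117/80)·(15/2)³/6 - (39/16)·(15/2)²/2 - (-13)·((15/2)-(5/2))²/2)/100000 = -91/1024000 m
Load 3 — applied couple M₀=14 kN·m at a=10/3 m (b=L-a=20/3):
  y_3 = (R_Ax³/6 - M_Ax²/2 - M₀(x-a)²/2)/EI  [x>a] with R_A=28/15, M_A=0 = ((28/15)·(15/2)³/6 - 0·(15/2)²/2 - 14·((15/2)-(10/3))²/2)/100000 = 7/72000 m
Superposition: y = Σ y_i = -11803/9216000 m ≈ -0.001281 m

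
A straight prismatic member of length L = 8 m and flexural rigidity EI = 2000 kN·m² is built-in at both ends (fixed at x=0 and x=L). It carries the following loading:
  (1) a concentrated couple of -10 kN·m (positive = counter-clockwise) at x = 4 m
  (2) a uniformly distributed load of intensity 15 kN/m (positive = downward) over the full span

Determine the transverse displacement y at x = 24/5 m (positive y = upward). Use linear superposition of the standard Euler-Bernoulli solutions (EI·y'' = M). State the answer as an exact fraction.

y(24/5) = -1172/15625 m

Load 1 — applied couple M₀=-10 kN·m at a=4 m (b=L-a=4):
  y_1 = (R_Ax³/6 - M_Ax²/2 - M₀(x-a)²/2)/EI  [x>a] with R_A=-15/8, M_A=-5/2 = ((-15/8)·(24/5)³/6 - (-5/2)·(24/5)²/2 - (-10)·((24/5)-4)²/2)/2000 = -4/3125 m
Load 2 — uniform load w=15 kN/m over full span:
  y_2 = -wx²(L-x)²/(24EI) = -15·(24/5)²·(8-(24/5))²/(24·2000) = -1152/15625 m
Superposition: y = Σ y_i = -1172/15625 m ≈ -0.075008 m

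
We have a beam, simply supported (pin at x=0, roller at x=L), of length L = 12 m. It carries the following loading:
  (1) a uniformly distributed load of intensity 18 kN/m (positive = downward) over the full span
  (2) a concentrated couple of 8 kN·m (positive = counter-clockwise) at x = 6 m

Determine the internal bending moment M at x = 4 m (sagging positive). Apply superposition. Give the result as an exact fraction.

M(4) = 872/3 kN·m

Load 1 — uniform load w=18 kN/m over full span:
  M_1 = wx(L-x)/2 = 18·4·(12-4)/2 = 288 kN·m
Load 2 — applied couple M₀=8 kN·m at a=6 m (b=L-a=6):
  M_2 = M₀x/L  [x≤a] = 8·4/12 = 8/3 kN·m
Superposition: M = Σ M_i = 872/3 kN·m ≈ 290.666667 kN·m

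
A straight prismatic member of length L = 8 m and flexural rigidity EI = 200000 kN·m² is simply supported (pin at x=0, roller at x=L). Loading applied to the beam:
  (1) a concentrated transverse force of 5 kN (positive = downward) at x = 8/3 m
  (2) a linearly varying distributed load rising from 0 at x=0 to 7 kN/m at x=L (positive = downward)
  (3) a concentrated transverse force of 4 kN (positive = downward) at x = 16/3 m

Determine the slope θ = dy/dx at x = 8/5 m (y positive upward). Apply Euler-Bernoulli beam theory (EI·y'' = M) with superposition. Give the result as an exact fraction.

θ(8/5) = -66764/158203125 rad

Load 1 — point force P=5 kN at a=8/3 m (b=L-a=16/3):
  θ_1 = -Pb(L²-b²-3x²)/(6LEI)  [x≤a] = -5·(16/3)·(8²-(16/3)²-3·(8/5)²)/(6·8·200000) = -98/1265625 rad
Load 2 — triangular load w₀=7 kN/m (0→w₀ over full span):
  θ_2 = -w₀(7L⁴-30L²x²+15x⁴)/(360LEI) = -7·(7·8⁴-30·8²·(8/5)²+15·(8/5)⁴)/(360·8·200000) = -5096/17578125 rad
Load 3 — point force P=4 kN at a=16/3 m (b=L-a=8/3):
  θ_3 = -Pb(L²-b²-3x²)/(6LEI)  [x≤a] = -4·(8/3)·(8²-(8/3)²-3·(8/5)²)/(6·8·200000) = -346/6328125 rad
Superposition: θ = Σ θ_i = -66764/158203125 rad ≈ -0.000422 rad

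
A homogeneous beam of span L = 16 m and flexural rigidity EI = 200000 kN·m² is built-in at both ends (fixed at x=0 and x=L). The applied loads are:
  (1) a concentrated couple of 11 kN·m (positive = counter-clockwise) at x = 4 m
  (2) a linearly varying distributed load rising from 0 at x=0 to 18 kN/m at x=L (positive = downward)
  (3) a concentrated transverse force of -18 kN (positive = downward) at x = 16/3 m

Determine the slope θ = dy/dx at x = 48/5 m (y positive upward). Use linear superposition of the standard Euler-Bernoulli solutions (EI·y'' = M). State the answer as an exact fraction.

Load 1 — applied couple M₀=11 kN·m at a=4 m (b=L-a=12):
  θ_1 = (R_Ax²/2 - M_Ax - M₀(x-a))/EI  [x>a] with R_A=99/128, M_A=-33/16 = ((99/128)·(48/5)²/2 - (-33/16)·(48/5) - 11·((48/5)-4))/200000 = -77/2500000 rad
Load 2 — triangular load w₀=18 kN/m (0→w₀ over full span):
  θ_2 = -w₀(2x(L-x)(L-2x)(x+2L)+x²(L-x)²)/(120LEI) = -18·(2·(48/5)·(16-(48/5))·(16-2·(48/5))·((48/5)+2·16)+(48/5)²·(16-(48/5))²)/(120·16·200000) = 1152/1953125 rad
Load 3 — point force P=-18 kN at a=16/3 m (b=L-a=32/3):
  θ_3 = Pa²(L-x)(2bL-(3b+a)(L-x))/(2L³EI)  [x>a] = (-18)·(16/3)²·(16-(48/5))·(2·(32/3)·16-(3·(32/3)+(16/3))·(16-(48/5)))/(2·16³·200000) = -16/78125 rad
Superposition: θ = Σ θ_i = 22139/62500000 rad ≈ 0.000354 rad

θ(48/5) = 22139/62500000 rad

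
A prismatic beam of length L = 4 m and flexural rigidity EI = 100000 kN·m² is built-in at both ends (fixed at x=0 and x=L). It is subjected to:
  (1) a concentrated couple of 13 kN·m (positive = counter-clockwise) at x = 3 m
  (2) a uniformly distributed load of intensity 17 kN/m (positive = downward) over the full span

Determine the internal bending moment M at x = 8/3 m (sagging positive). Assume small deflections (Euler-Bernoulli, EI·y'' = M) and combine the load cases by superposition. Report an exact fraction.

Load 1 — applied couple M₀=13 kN·m at a=3 m (b=L-a=1):
  M_1 = R_Ax - M_A  [x≤a] with R_A=117/32, M_A=65/16 = (117/32)·(8/3) - (65/16) = 91/16 kN·m
Load 2 — uniform load w=17 kN/m over full span:
  M_2 = wLx/2 - wL²/12 - wx²/2 = 17·4·(8/3)/2 - 17·4²/12 - 17·(8/3)²/2 = 68/9 kN·m
Superposition: M = Σ M_i = 1907/144 kN·m ≈ 13.243056 kN·m

M(8/3) = 1907/144 kN·m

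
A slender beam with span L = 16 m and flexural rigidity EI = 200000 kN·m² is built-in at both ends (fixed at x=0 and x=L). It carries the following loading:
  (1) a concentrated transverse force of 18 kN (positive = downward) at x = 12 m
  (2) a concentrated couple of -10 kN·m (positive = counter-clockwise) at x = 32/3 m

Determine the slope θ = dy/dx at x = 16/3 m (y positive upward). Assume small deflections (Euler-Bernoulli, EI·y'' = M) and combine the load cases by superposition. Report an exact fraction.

θ(16/3) = -11/84375 rad

Load 1 — point force P=18 kN at a=12 m (b=L-a=4):
  θ_1 = -Pb²x(2aL-(3a+b)x)/(2L³EI)  [x≤a] = -18·4²·(16/3)·(2·12·16-(3·12+4)·(16/3))/(2·16³·200000) = -1/6250 rad
Load 2 — applied couple M₀=-10 kN·m at a=32/3 m (b=L-a=16/3):
  θ_2 = (R_Ax²/2 - M_Ax)/EI  [x≤a] with R_A=-5/6, M_A=-10/3 = ((-5/6)·(16/3)²/2 - (-10/3)·(16/3))/200000 = 1/33750 rad
Superposition: θ = Σ θ_i = -11/84375 rad ≈ -0.000130 rad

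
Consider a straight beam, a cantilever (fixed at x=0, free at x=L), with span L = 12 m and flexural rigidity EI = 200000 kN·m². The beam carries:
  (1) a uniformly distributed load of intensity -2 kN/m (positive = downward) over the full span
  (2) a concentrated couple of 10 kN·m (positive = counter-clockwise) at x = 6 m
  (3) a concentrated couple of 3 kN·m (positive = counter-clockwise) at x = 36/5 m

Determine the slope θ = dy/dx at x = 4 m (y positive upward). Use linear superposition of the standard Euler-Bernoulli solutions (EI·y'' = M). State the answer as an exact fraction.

Load 1 — uniform load w=-2 kN/m over full span:
  θ_1 = -wx(x²-3Lx+3L²)/(6EI) = -(-2)·4·(4²-3·12·4+3·12²)/(6·200000) = 19/9375 rad
Load 2 — applied couple M₀=10 kN·m at a=6 m (b=L-a=6):
  θ_2 = M₀x/EI  [x≤a] = 10·4/200000 = 1/5000 rad
Load 3 — applied couple M₀=3 kN·m at a=36/5 m (b=L-a=24/5):
  θ_3 = M₀x/EI  [x≤a] = 3·4/200000 = 3/50000 rad
Superposition: θ = Σ θ_i = 343/150000 rad ≈ 0.002287 rad

θ(4) = 343/150000 rad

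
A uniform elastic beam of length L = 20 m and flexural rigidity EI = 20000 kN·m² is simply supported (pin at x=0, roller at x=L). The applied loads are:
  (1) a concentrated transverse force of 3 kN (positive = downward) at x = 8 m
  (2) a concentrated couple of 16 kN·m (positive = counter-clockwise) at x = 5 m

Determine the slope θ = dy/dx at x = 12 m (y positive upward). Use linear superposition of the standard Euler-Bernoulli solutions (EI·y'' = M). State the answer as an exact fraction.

θ(12) = 83/150000 rad

Load 1 — point force P=3 kN at a=8 m (b=L-a=12):
  θ_1 = -Pa(2L²-6Lx+3x²+a²)/(6LEI)  [x>a] = -3·8·(2·20²-6·20·12+3·12²+8²)/(6·20·20000) = 9/6250 rad
Load 2 — applied couple M₀=16 kN·m at a=5 m (b=L-a=15):
  θ_2 = (M₀x²/(2L)-M₀(x-a)+C₁)/EI  [x>a] with C₁=M₀(3b²-L²)/(6L)=110/3 = (16·12²/(2·20)-16·(12-5)+(110/3))/20000 = -133/150000 rad
Superposition: θ = Σ θ_i = 83/150000 rad ≈ 0.000553 rad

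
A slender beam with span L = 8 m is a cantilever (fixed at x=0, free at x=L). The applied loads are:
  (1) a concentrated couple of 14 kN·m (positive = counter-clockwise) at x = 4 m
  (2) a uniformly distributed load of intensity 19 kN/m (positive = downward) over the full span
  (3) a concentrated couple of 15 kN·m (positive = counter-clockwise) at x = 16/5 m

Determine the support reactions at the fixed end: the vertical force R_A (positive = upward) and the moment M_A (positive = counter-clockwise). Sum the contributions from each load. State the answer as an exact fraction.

Load 1 — applied couple M₀=14 kN·m at a=4 m (b=L-a=4):
  R_A = 0 kN
  M_A = -M₀ = -14 kN·m
Load 2 — uniform load w=19 kN/m over full span:
  R_A = wL = 19·8 = 152 kN
  M_A = wL²/2 = 19·8²/2 = 608 kN·m
Load 3 — applied couple M₀=15 kN·m at a=16/5 m (b=L-a=24/5):
  R_A = 0 kN
  M_A = -M₀ = -15 kN·m
Superposition: R_A = 152 kN, M_A = 579 kN·m

R_A = 152 kN, M_A = 579 kN·m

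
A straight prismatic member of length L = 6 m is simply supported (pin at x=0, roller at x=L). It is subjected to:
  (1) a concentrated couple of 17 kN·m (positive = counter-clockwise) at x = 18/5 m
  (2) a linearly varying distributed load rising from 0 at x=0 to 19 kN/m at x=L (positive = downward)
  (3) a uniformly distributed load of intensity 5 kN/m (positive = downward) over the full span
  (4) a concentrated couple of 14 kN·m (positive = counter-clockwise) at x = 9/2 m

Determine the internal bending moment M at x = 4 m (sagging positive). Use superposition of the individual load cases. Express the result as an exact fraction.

M(4) = 593/9 kN·m

Load 1 — applied couple M₀=17 kN·m at a=18/5 m (b=L-a=12/5):
  M_1 = M₀x/L - M₀  [x>a] = 17·4/6 - 17 = -17/3 kN·m
Load 2 — triangular load w₀=19 kN/m (0→w₀ over full span):
  M_2 = w₀Lx/6 - w₀x³/(6L) = 19·6·4/6 - 19·4³/(6·6) = 380/9 kN·m
Load 3 — uniform load w=5 kN/m over full span:
  M_3 = wx(L-x)/2 = 5·4·(6-4)/2 = 20 kN·m
Load 4 — applied couple M₀=14 kN·m at a=9/2 m (b=L-a=3/2):
  M_4 = M₀x/L  [x≤a] = 14·4/6 = 28/3 kN·m
Superposition: M = Σ M_i = 593/9 kN·m ≈ 65.888889 kN·m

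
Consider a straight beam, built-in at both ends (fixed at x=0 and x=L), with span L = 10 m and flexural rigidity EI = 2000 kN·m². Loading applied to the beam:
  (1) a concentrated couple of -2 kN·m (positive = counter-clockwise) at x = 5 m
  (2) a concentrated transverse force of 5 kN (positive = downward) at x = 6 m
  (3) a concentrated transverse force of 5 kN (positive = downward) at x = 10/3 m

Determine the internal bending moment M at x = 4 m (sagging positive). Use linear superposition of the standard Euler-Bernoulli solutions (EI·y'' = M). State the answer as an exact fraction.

M(4) = 7579/1350 kN·m

Load 1 — applied couple M₀=-2 kN·m at a=5 m (b=L-a=5):
  M_1 = R_Ax - M_A  [x≤a] with R_A=-3/10, M_A=-1/2 = (-3/10)·4 - (-1/2) = -7/10 kN·m
Load 2 — point force P=5 kN at a=6 m (b=L-a=4):
  M_2 = Pb²(3a+b)x/L³ - Pab²/L²  [x≤a] = 5·4²·(3·6+4)·4/10³ - 5·6·4²/10² = 56/25 kN·m
Load 3 — point force P=5 kN at a=10/3 m (b=L-a=20/3):
  M_3 = Pa²(a+3b)(L-x)/L³ - Pa²b/L²  [x>a] = 5·(10/3)²·((10/3)+3·(20/3))·(10-4)/10³ - 5·(10/3)²·(20/3)/10² = 110/27 kN·m
Superposition: M = Σ M_i = 7579/1350 kN·m ≈ 5.614074 kN·m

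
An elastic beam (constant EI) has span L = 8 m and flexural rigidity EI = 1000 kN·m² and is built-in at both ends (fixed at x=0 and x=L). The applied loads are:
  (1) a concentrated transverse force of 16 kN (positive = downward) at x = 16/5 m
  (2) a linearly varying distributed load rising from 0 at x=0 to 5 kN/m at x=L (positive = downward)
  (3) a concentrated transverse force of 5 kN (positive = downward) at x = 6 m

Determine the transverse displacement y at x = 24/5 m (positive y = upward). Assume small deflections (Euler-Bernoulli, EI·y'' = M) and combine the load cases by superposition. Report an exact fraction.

y(24/5) = -760727/11718750 m

Load 1 — point force P=16 kN at a=16/5 m (b=L-a=24/5):
  y_1 = -Pa²(L-x)²(3bL-(3b+a)(L-x))/(6L³EI)  [x>a] = -16·(16/5)²·(8-(24/5))²·(3·(24/5)·8-(3·(24/5)+(16/5))·(8-(24/5)))/(6·8³·1000) = -188416/5859375 m
Load 2 — triangular load w₀=5 kN/m (0→w₀ over full span):
  y_2 = -w₀x²(L-x)²(x+2L)/(120LEI) = -5·(24/5)²·(8-(24/5))²·((24/5)+2·8)/(120·8·1000) = -9984/390625 m
Load 3 — point force P=5 kN at a=6 m (b=L-a=2):
  y_3 = -Pb²x²(3aL-(3a+b)x)/(6L³EI)  [x≤a] = -5·2²·(24/5)²·(3·6·8-(3·6+2)·(24/5))/(6·8³·1000) = -9/1250 m
Superposition: y = Σ y_i = -760727/11718750 m ≈ -0.064915 m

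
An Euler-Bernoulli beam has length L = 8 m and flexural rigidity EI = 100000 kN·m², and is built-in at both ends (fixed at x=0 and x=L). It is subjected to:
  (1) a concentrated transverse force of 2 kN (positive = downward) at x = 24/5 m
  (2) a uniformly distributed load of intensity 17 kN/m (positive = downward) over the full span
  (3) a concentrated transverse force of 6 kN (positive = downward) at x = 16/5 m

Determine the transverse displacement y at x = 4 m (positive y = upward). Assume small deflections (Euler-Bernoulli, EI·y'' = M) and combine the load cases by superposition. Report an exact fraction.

y(4) = -783/390625 m

Load 1 — point force P=2 kN at a=24/5 m (b=L-a=16/5):
  y_1 = -Pb²x²(3aL-(3a+b)x)/(6L³EI)  [x≤a] = -2·(16/5)²·4²·(3·(24/5)·8-(3·(24/5)+(16/5))·4)/(6·8³·100000) = -56/1171875 m
Load 2 — uniform load w=17 kN/m over full span:
  y_2 = -wx²(L-x)²/(24EI) = -17·4²·(8-4)²/(24·100000) = -17/9375 m
Load 3 — point force P=6 kN at a=16/5 m (b=L-a=24/5):
  y_3 = -Pa²(L-x)²(3bL-(3b+a)(L-x))/(6L³EI)  [x>a] = -6·(16/5)²·(8-4)²·(3·(24/5)·8-(3·(24/5)+(16/5))·(8-4))/(6·8³·100000) = -56/390625 m
Superposition: y = Σ y_i = -783/390625 m ≈ -0.002004 m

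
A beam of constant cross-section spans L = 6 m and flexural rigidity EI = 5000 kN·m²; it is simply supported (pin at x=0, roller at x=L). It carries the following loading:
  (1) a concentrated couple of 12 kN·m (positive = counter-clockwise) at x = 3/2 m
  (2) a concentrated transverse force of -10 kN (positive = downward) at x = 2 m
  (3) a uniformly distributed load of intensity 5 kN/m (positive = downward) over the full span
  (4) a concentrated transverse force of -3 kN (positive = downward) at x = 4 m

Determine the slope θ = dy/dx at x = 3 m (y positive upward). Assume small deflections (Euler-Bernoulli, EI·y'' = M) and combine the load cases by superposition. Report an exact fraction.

Load 1 — applied couple M₀=12 kN·m at a=3/2 m (b=L-a=9/2):
  θ_1 = (M₀x²/(2L)-M₀(x-a)+C₁)/EI  [x>a] with C₁=M₀(3b²-L²)/(6L)=33/4 = (12·3²/(2·6)-12·(3-(3/2))+(33/4))/5000 = -3/20000 rad
Load 2 — point force P=-10 kN at a=2 m (b=L-a=4):
  θ_2 = -Pa(2L²-6Lx+3x²+a²)/(6LEI)  [x>a] = -(-10)·2·(2·6²-6·6·3+3·3²+2²)/(6·6·5000) = -1/1800 rad
Load 3 — uniform load w=5 kN/m over full span:
  θ_3 = -w(L³-6Lx²+4x³)/(24EI) = -5·(6³-6·6·3²+4·3³)/(24·5000) = 0 rad
Load 4 — point force P=-3 kN at a=4 m (b=L-a=2):
  θ_4 = -Pb(L²-b²-3x²)/(6LEI)  [x≤a] = -(-3)·2·(6²-2²-3·3²)/(6·6·5000) = 1/6000 rad
Superposition: θ = Σ θ_i = -97/180000 rad ≈ -0.000539 rad

θ(3) = -97/180000 rad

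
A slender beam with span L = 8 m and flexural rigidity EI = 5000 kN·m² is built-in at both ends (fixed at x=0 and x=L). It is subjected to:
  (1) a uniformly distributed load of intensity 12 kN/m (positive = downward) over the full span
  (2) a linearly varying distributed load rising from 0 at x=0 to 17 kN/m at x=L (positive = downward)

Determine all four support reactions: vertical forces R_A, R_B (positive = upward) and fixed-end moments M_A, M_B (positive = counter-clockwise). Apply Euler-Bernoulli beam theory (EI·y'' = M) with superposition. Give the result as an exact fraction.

Load 1 — uniform load w=12 kN/m over full span:
  R_A = wL/2 = 12·8/2 = 48 kN
  M_A = wL²/12 = 12·8²/12 = 64 kN·m
  R_B = wL/2 = 12·8/2 = 48 kN
  M_B = -wL²/12 = -12·8²/12 = -64 kN·m
Load 2 — triangular load w₀=17 kN/m (0→w₀ over full span):
  R_A = 3w₀L/20 = 3·17·8/20 = 102/5 kN
  M_A = w₀L²/30 = 17·8²/30 = 544/15 kN·m
  R_B = 7w₀L/20 = 7·17·8/20 = 238/5 kN
  M_B = -w₀L²/20 = -17·8²/20 = -272/5 kN·m
Superposition: R_A = 342/5 kN, M_A = 1504/15 kN·m, R_B = 478/5 kN, M_B = -592/5 kN·m

R_A = 342/5 kN, M_A = 1504/15 kN·m, R_B = 478/5 kN, M_B = -592/5 kN·m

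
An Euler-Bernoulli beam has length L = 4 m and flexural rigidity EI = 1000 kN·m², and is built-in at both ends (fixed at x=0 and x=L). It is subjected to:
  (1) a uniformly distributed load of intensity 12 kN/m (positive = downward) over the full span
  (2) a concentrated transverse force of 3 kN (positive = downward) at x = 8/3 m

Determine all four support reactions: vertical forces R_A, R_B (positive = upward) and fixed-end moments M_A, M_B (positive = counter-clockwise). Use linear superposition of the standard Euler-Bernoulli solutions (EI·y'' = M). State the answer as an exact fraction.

R_A = 223/9 kN, M_A = 152/9 kN·m, R_B = 236/9 kN, M_B = -160/9 kN·m

Load 1 — uniform load w=12 kN/m over full span:
  R_A = wL/2 = 12·4/2 = 24 kN
  M_A = wL²/12 = 12·4²/12 = 16 kN·m
  R_B = wL/2 = 12·4/2 = 24 kN
  M_B = -wL²/12 = -12·4²/12 = -16 kN·m
Load 2 — point force P=3 kN at a=8/3 m (b=L-a=4/3):
  R_A = Pb²(3a+b)/L³ = 3·(4/3)²·(3·(8/3)+(4/3))/4³ = 7/9 kN
  M_A = Pab²/L² = 3·(8/3)·(4/3)²/4² = 8/9 kN·m
  R_B = Pa²(a+3b)/L³ = 3·(8/3)²·((8/3)+3·(4/3))/4³ = 20/9 kN
  M_B = -Pa²b/L² = -3·(8/3)²·(4/3)/4² = -16/9 kN·m
Superposition: R_A = 223/9 kN, M_A = 152/9 kN·m, R_B = 236/9 kN, M_B = -160/9 kN·m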